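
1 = 1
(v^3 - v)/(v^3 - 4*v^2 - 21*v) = (1 - v^2)/(-v^2 + 4*v + 21)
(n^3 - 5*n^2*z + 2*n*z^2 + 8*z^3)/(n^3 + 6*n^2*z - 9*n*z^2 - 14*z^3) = (n - 4*z)/(n + 7*z)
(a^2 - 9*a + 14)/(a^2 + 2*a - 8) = (a - 7)/(a + 4)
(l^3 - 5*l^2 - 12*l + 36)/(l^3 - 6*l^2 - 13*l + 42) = (l - 6)/(l - 7)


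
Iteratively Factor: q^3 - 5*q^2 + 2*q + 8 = (q - 4)*(q^2 - q - 2) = (q - 4)*(q + 1)*(q - 2)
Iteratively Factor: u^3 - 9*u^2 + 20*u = (u)*(u^2 - 9*u + 20) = u*(u - 5)*(u - 4)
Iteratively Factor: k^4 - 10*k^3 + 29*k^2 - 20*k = (k - 5)*(k^3 - 5*k^2 + 4*k) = (k - 5)*(k - 4)*(k^2 - k) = (k - 5)*(k - 4)*(k - 1)*(k)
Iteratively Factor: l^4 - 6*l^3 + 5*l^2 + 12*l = (l - 4)*(l^3 - 2*l^2 - 3*l) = (l - 4)*(l + 1)*(l^2 - 3*l) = l*(l - 4)*(l + 1)*(l - 3)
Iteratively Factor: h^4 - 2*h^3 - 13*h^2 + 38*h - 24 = (h - 3)*(h^3 + h^2 - 10*h + 8) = (h - 3)*(h - 1)*(h^2 + 2*h - 8) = (h - 3)*(h - 2)*(h - 1)*(h + 4)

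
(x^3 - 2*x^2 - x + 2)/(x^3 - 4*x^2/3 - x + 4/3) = 3*(x - 2)/(3*x - 4)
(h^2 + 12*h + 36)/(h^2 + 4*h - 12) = (h + 6)/(h - 2)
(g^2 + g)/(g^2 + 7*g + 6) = g/(g + 6)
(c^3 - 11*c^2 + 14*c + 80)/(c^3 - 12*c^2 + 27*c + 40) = (c + 2)/(c + 1)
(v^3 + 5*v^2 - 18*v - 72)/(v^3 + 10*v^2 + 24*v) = (v^2 - v - 12)/(v*(v + 4))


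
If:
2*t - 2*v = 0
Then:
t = v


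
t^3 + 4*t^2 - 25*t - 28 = (t - 4)*(t + 1)*(t + 7)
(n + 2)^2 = n^2 + 4*n + 4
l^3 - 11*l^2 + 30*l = l*(l - 6)*(l - 5)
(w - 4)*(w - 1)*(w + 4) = w^3 - w^2 - 16*w + 16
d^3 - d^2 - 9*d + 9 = (d - 3)*(d - 1)*(d + 3)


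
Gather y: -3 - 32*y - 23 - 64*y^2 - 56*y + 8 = -64*y^2 - 88*y - 18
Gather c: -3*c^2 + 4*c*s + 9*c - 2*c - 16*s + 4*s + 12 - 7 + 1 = -3*c^2 + c*(4*s + 7) - 12*s + 6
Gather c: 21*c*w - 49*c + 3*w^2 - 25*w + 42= c*(21*w - 49) + 3*w^2 - 25*w + 42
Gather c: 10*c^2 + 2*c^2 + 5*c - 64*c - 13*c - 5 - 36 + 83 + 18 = 12*c^2 - 72*c + 60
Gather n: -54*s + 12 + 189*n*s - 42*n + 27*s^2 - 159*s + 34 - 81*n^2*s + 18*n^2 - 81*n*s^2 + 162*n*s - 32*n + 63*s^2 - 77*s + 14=n^2*(18 - 81*s) + n*(-81*s^2 + 351*s - 74) + 90*s^2 - 290*s + 60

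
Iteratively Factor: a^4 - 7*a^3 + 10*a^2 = (a - 5)*(a^3 - 2*a^2) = a*(a - 5)*(a^2 - 2*a) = a^2*(a - 5)*(a - 2)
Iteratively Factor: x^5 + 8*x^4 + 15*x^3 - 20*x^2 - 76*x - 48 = (x + 2)*(x^4 + 6*x^3 + 3*x^2 - 26*x - 24) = (x + 1)*(x + 2)*(x^3 + 5*x^2 - 2*x - 24) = (x + 1)*(x + 2)*(x + 4)*(x^2 + x - 6) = (x - 2)*(x + 1)*(x + 2)*(x + 4)*(x + 3)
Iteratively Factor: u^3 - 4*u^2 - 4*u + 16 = (u + 2)*(u^2 - 6*u + 8) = (u - 2)*(u + 2)*(u - 4)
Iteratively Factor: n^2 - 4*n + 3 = (n - 3)*(n - 1)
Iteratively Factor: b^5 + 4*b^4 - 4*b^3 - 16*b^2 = (b)*(b^4 + 4*b^3 - 4*b^2 - 16*b) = b*(b + 4)*(b^3 - 4*b) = b^2*(b + 4)*(b^2 - 4) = b^2*(b + 2)*(b + 4)*(b - 2)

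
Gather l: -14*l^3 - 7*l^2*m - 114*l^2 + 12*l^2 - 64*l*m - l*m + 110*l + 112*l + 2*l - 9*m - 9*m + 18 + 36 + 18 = -14*l^3 + l^2*(-7*m - 102) + l*(224 - 65*m) - 18*m + 72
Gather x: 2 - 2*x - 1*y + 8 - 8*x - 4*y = -10*x - 5*y + 10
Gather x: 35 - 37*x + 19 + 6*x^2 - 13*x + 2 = 6*x^2 - 50*x + 56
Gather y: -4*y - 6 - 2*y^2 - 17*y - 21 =-2*y^2 - 21*y - 27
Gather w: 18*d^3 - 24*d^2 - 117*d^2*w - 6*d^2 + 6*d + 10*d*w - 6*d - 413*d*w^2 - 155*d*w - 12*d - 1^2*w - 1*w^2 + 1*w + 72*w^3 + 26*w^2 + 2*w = 18*d^3 - 30*d^2 - 12*d + 72*w^3 + w^2*(25 - 413*d) + w*(-117*d^2 - 145*d + 2)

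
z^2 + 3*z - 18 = (z - 3)*(z + 6)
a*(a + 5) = a^2 + 5*a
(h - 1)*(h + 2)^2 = h^3 + 3*h^2 - 4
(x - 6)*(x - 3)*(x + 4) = x^3 - 5*x^2 - 18*x + 72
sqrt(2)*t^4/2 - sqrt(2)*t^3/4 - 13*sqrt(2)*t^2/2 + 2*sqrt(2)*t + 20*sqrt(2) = (t - 5/2)*(t - 2*sqrt(2))*(t + 2*sqrt(2))*(sqrt(2)*t/2 + sqrt(2))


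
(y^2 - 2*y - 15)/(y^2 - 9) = (y - 5)/(y - 3)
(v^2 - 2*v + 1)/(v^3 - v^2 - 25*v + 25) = (v - 1)/(v^2 - 25)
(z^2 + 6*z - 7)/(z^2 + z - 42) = (z - 1)/(z - 6)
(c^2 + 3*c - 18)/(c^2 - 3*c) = (c + 6)/c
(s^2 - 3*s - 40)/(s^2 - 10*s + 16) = (s + 5)/(s - 2)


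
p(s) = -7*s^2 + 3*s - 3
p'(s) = 3 - 14*s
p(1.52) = -14.61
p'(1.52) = -18.28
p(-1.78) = -30.52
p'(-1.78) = 27.92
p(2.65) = -44.21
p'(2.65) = -34.10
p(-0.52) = -6.45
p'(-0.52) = 10.28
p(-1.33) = -19.37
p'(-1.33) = 21.62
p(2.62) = -43.19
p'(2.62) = -33.68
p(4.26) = -117.25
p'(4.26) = -56.64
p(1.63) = -16.71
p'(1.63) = -19.82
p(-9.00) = -597.00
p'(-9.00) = 129.00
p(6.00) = -237.00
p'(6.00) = -81.00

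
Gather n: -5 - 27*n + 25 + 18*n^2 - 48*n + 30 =18*n^2 - 75*n + 50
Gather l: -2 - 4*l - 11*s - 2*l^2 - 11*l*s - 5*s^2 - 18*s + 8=-2*l^2 + l*(-11*s - 4) - 5*s^2 - 29*s + 6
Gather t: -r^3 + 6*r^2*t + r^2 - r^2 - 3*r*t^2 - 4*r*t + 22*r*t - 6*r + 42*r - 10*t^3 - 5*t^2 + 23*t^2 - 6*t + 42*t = -r^3 + 36*r - 10*t^3 + t^2*(18 - 3*r) + t*(6*r^2 + 18*r + 36)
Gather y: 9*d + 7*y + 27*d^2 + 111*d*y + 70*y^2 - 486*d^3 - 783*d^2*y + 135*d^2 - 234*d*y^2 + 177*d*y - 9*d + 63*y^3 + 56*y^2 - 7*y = -486*d^3 + 162*d^2 + 63*y^3 + y^2*(126 - 234*d) + y*(-783*d^2 + 288*d)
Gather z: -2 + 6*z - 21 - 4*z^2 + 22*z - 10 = -4*z^2 + 28*z - 33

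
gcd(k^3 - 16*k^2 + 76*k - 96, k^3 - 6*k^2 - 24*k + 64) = k^2 - 10*k + 16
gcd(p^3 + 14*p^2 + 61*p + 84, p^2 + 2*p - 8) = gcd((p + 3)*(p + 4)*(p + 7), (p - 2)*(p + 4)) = p + 4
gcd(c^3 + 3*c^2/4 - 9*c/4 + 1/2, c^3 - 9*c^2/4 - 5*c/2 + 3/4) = c - 1/4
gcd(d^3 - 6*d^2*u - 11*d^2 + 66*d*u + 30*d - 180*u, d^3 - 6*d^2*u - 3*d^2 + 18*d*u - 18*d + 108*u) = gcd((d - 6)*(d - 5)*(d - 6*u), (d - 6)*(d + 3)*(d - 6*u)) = -d^2 + 6*d*u + 6*d - 36*u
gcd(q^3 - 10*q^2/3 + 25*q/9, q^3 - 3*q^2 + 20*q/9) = q^2 - 5*q/3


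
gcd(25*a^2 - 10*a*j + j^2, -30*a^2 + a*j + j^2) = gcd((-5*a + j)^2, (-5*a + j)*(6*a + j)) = 5*a - j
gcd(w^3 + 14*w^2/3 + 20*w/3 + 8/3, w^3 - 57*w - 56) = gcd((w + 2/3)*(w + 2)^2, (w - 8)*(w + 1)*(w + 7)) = 1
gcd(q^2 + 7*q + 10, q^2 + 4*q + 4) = q + 2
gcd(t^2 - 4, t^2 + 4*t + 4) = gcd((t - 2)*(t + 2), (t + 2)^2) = t + 2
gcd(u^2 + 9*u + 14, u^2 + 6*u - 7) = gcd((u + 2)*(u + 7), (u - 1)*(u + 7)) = u + 7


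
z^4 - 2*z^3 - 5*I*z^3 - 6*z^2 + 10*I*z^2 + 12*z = z*(z - 2)*(z - 3*I)*(z - 2*I)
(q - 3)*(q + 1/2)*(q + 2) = q^3 - q^2/2 - 13*q/2 - 3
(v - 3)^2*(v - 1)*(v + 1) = v^4 - 6*v^3 + 8*v^2 + 6*v - 9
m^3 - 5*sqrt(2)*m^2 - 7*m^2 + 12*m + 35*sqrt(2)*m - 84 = (m - 7)*(m - 3*sqrt(2))*(m - 2*sqrt(2))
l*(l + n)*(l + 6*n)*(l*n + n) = l^4*n + 7*l^3*n^2 + l^3*n + 6*l^2*n^3 + 7*l^2*n^2 + 6*l*n^3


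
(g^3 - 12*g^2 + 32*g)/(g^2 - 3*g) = (g^2 - 12*g + 32)/(g - 3)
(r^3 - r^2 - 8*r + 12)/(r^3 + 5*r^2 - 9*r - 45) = (r^2 - 4*r + 4)/(r^2 + 2*r - 15)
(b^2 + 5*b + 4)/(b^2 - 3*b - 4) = (b + 4)/(b - 4)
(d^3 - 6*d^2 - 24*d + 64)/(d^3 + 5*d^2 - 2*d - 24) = (d - 8)/(d + 3)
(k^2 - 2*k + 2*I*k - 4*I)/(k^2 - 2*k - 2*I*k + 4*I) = (k + 2*I)/(k - 2*I)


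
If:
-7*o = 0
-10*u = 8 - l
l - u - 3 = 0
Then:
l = 22/9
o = 0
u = -5/9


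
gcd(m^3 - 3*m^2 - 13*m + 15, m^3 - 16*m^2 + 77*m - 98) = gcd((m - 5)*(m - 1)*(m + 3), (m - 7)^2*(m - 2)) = 1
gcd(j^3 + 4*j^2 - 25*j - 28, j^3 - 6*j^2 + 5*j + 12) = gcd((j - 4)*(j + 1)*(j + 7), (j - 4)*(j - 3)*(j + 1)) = j^2 - 3*j - 4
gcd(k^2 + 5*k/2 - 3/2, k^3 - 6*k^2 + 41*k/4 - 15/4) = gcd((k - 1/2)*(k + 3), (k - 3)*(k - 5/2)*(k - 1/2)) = k - 1/2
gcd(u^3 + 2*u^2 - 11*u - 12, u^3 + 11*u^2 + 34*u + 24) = u^2 + 5*u + 4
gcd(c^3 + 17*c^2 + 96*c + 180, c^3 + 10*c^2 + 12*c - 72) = c^2 + 12*c + 36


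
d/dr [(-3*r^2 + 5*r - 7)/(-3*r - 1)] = (9*r^2 + 6*r - 26)/(9*r^2 + 6*r + 1)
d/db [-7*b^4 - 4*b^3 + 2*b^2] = 4*b*(-7*b^2 - 3*b + 1)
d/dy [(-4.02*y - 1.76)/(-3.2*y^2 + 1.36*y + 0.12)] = (-12.864*y^2 - 11.264*y + 1.9112)/(10.24*y^4 - 8.704*y^3 + 1.0816*y^2 + 0.3264*y + 0.0144)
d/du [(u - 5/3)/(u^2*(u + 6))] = (-2*u^2 - u + 20)/(u^3*(u^2 + 12*u + 36))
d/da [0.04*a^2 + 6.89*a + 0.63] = 0.08*a + 6.89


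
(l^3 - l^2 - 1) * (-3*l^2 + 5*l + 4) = -3*l^5 + 8*l^4 - l^3 - l^2 - 5*l - 4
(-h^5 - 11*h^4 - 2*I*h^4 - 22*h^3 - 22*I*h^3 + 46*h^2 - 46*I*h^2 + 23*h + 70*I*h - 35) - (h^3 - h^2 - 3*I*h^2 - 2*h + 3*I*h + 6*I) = -h^5 - 11*h^4 - 2*I*h^4 - 23*h^3 - 22*I*h^3 + 47*h^2 - 43*I*h^2 + 25*h + 67*I*h - 35 - 6*I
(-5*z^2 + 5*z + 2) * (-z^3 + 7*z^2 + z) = 5*z^5 - 40*z^4 + 28*z^3 + 19*z^2 + 2*z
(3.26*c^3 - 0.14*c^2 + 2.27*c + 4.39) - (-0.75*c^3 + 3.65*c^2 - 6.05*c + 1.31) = 4.01*c^3 - 3.79*c^2 + 8.32*c + 3.08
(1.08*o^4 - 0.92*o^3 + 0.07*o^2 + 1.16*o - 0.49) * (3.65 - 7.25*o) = -7.83*o^5 + 10.612*o^4 - 3.8655*o^3 - 8.1545*o^2 + 7.7865*o - 1.7885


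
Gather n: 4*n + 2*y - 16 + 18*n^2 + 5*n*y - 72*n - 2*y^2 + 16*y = 18*n^2 + n*(5*y - 68) - 2*y^2 + 18*y - 16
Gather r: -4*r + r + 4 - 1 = 3 - 3*r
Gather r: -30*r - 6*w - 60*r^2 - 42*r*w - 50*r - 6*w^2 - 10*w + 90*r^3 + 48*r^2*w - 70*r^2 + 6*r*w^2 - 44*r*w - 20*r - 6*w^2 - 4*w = 90*r^3 + r^2*(48*w - 130) + r*(6*w^2 - 86*w - 100) - 12*w^2 - 20*w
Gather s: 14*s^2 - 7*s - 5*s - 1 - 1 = 14*s^2 - 12*s - 2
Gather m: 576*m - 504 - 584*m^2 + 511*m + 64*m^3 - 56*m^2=64*m^3 - 640*m^2 + 1087*m - 504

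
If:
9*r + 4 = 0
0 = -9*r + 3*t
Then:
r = -4/9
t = -4/3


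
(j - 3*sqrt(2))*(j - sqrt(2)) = j^2 - 4*sqrt(2)*j + 6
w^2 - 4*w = w*(w - 4)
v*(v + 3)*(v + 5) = v^3 + 8*v^2 + 15*v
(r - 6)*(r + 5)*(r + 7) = r^3 + 6*r^2 - 37*r - 210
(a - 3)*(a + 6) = a^2 + 3*a - 18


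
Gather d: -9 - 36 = -45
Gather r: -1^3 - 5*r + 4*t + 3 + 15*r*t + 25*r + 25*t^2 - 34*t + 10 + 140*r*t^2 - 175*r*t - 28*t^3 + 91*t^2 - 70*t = r*(140*t^2 - 160*t + 20) - 28*t^3 + 116*t^2 - 100*t + 12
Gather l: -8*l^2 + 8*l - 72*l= -8*l^2 - 64*l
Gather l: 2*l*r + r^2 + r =2*l*r + r^2 + r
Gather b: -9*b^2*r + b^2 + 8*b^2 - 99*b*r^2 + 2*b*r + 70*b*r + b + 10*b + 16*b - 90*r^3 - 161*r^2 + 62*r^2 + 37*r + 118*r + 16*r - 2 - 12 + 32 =b^2*(9 - 9*r) + b*(-99*r^2 + 72*r + 27) - 90*r^3 - 99*r^2 + 171*r + 18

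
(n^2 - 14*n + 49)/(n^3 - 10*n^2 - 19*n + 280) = (n - 7)/(n^2 - 3*n - 40)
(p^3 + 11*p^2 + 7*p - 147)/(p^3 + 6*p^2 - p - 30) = (p^3 + 11*p^2 + 7*p - 147)/(p^3 + 6*p^2 - p - 30)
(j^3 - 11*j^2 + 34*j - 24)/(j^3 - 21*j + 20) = (j - 6)/(j + 5)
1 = 1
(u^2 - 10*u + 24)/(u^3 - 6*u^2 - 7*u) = (-u^2 + 10*u - 24)/(u*(-u^2 + 6*u + 7))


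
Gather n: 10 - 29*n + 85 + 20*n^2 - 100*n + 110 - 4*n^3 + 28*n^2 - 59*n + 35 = -4*n^3 + 48*n^2 - 188*n + 240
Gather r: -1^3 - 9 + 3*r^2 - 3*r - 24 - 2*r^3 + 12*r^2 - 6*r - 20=-2*r^3 + 15*r^2 - 9*r - 54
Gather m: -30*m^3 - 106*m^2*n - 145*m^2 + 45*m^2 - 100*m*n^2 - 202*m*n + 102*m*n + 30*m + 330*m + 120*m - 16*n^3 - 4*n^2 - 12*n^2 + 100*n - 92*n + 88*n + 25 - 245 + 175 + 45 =-30*m^3 + m^2*(-106*n - 100) + m*(-100*n^2 - 100*n + 480) - 16*n^3 - 16*n^2 + 96*n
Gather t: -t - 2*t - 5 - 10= -3*t - 15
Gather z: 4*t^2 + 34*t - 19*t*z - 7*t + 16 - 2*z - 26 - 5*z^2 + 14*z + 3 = 4*t^2 + 27*t - 5*z^2 + z*(12 - 19*t) - 7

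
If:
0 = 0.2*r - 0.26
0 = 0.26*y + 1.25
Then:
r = 1.30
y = -4.81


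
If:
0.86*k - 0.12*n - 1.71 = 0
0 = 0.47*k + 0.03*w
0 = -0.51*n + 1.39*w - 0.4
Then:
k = 0.27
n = -12.31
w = -4.23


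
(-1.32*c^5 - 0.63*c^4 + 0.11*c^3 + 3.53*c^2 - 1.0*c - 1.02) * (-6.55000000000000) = 8.646*c^5 + 4.1265*c^4 - 0.7205*c^3 - 23.1215*c^2 + 6.55*c + 6.681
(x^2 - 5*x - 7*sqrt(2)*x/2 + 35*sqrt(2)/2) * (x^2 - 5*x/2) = x^4 - 15*x^3/2 - 7*sqrt(2)*x^3/2 + 25*x^2/2 + 105*sqrt(2)*x^2/4 - 175*sqrt(2)*x/4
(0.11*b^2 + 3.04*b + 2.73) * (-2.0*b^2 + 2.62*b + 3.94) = -0.22*b^4 - 5.7918*b^3 + 2.9382*b^2 + 19.1302*b + 10.7562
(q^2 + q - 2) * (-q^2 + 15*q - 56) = -q^4 + 14*q^3 - 39*q^2 - 86*q + 112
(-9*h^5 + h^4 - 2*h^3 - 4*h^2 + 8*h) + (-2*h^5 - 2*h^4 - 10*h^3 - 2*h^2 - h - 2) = -11*h^5 - h^4 - 12*h^3 - 6*h^2 + 7*h - 2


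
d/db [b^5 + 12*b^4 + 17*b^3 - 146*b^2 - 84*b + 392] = 5*b^4 + 48*b^3 + 51*b^2 - 292*b - 84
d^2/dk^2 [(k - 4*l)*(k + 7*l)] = 2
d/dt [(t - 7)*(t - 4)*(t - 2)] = 3*t^2 - 26*t + 50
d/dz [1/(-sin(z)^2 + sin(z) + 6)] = (2*sin(z) - 1)*cos(z)/(sin(z) + cos(z)^2 + 5)^2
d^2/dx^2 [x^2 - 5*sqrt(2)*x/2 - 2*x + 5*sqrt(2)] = 2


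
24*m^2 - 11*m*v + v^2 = (-8*m + v)*(-3*m + v)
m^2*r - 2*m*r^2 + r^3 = r*(-m + r)^2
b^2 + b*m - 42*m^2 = (b - 6*m)*(b + 7*m)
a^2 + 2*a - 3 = (a - 1)*(a + 3)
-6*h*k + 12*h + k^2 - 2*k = (-6*h + k)*(k - 2)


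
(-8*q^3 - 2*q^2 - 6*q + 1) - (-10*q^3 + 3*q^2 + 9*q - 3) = 2*q^3 - 5*q^2 - 15*q + 4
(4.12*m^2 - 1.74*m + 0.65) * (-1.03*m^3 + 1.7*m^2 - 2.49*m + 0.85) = -4.2436*m^5 + 8.7962*m^4 - 13.8863*m^3 + 8.9396*m^2 - 3.0975*m + 0.5525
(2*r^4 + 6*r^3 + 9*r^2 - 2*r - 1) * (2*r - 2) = 4*r^5 + 8*r^4 + 6*r^3 - 22*r^2 + 2*r + 2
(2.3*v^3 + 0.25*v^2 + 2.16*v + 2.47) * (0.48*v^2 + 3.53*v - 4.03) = 1.104*v^5 + 8.239*v^4 - 7.3497*v^3 + 7.8029*v^2 + 0.0143000000000004*v - 9.9541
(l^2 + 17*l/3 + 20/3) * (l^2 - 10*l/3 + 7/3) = l^4 + 7*l^3/3 - 89*l^2/9 - 9*l + 140/9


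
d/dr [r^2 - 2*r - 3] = 2*r - 2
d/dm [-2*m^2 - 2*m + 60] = -4*m - 2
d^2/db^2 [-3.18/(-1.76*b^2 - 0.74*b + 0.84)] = (-19.700736*b^2 - 8.283264*b + 3.18*(3.52*b + 0.74)*(7.04*b + 1.48) + 9.402624)/(1.76*b^2 + 0.74*b - 0.84)^3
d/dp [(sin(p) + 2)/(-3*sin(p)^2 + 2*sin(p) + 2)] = (3*sin(p)^2 + 12*sin(p) - 2)*cos(p)/(3*sin(p)^2 - 2*sin(p) - 2)^2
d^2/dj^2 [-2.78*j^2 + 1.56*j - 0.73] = -5.56000000000000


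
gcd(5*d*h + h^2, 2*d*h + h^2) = h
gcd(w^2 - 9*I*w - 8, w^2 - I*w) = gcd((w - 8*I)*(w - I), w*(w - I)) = w - I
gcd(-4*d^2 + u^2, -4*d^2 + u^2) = -4*d^2 + u^2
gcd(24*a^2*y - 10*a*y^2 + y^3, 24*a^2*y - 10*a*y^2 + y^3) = 24*a^2*y - 10*a*y^2 + y^3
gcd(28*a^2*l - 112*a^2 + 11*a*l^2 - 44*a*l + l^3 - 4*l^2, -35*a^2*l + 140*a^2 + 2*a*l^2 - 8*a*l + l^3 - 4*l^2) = 7*a*l - 28*a + l^2 - 4*l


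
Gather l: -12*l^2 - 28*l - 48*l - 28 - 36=-12*l^2 - 76*l - 64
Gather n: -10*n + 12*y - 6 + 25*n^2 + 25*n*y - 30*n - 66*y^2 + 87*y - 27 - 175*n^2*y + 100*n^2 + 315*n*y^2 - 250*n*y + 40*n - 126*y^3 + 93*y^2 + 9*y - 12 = n^2*(125 - 175*y) + n*(315*y^2 - 225*y) - 126*y^3 + 27*y^2 + 108*y - 45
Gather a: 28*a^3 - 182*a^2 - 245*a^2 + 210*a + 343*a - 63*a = 28*a^3 - 427*a^2 + 490*a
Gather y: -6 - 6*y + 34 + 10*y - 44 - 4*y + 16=0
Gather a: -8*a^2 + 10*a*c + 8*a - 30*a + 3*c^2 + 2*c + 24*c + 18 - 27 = -8*a^2 + a*(10*c - 22) + 3*c^2 + 26*c - 9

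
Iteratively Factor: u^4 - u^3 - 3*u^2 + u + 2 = (u - 1)*(u^3 - 3*u - 2) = (u - 1)*(u + 1)*(u^2 - u - 2) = (u - 1)*(u + 1)^2*(u - 2)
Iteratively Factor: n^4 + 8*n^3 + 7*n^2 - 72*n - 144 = (n + 4)*(n^3 + 4*n^2 - 9*n - 36) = (n - 3)*(n + 4)*(n^2 + 7*n + 12) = (n - 3)*(n + 3)*(n + 4)*(n + 4)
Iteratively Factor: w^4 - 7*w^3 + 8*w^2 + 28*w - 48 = (w + 2)*(w^3 - 9*w^2 + 26*w - 24) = (w - 4)*(w + 2)*(w^2 - 5*w + 6) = (w - 4)*(w - 3)*(w + 2)*(w - 2)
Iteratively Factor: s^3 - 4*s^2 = (s - 4)*(s^2) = s*(s - 4)*(s)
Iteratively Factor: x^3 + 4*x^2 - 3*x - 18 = (x + 3)*(x^2 + x - 6) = (x - 2)*(x + 3)*(x + 3)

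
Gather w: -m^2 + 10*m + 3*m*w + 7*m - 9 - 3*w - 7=-m^2 + 17*m + w*(3*m - 3) - 16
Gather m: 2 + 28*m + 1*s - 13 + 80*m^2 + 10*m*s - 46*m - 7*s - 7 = 80*m^2 + m*(10*s - 18) - 6*s - 18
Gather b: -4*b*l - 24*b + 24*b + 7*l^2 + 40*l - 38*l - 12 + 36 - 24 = -4*b*l + 7*l^2 + 2*l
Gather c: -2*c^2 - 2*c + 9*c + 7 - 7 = -2*c^2 + 7*c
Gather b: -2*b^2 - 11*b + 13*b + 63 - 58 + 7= -2*b^2 + 2*b + 12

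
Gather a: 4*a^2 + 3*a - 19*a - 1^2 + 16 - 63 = 4*a^2 - 16*a - 48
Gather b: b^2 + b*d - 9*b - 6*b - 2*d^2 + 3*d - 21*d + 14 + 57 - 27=b^2 + b*(d - 15) - 2*d^2 - 18*d + 44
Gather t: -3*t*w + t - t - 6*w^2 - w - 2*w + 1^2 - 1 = -3*t*w - 6*w^2 - 3*w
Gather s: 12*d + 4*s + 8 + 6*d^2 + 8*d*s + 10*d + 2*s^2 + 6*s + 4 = 6*d^2 + 22*d + 2*s^2 + s*(8*d + 10) + 12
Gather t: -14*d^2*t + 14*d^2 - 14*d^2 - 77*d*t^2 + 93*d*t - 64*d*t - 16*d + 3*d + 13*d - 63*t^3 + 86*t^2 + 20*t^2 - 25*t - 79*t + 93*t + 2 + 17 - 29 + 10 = -63*t^3 + t^2*(106 - 77*d) + t*(-14*d^2 + 29*d - 11)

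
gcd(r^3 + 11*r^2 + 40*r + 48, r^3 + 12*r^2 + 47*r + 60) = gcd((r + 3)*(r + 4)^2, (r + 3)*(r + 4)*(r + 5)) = r^2 + 7*r + 12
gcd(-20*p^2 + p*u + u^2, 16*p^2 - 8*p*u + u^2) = 4*p - u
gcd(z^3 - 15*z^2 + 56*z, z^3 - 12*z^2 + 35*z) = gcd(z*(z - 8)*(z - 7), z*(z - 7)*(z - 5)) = z^2 - 7*z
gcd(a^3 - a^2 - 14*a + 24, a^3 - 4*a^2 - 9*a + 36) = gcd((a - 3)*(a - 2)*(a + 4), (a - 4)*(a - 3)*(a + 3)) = a - 3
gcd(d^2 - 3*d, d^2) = d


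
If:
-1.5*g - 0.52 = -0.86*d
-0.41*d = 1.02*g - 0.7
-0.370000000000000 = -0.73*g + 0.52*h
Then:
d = 1.06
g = 0.26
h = -0.35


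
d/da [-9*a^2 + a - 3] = 1 - 18*a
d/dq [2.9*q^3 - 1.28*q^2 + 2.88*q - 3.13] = 8.7*q^2 - 2.56*q + 2.88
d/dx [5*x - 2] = 5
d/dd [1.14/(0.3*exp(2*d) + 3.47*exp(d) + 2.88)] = (-0.684*exp(d) - 3.9558)*exp(d)/(0.3*exp(2*d) + 3.47*exp(d) + 2.88)^2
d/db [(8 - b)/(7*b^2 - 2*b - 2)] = (7*b^2 - 112*b + 18)/(49*b^4 - 28*b^3 - 24*b^2 + 8*b + 4)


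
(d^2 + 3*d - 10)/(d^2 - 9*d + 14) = (d + 5)/(d - 7)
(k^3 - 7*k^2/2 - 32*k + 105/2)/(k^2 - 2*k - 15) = (-2*k^3 + 7*k^2 + 64*k - 105)/(2*(-k^2 + 2*k + 15))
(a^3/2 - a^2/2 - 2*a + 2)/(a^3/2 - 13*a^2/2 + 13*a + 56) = (a^2 - 3*a + 2)/(a^2 - 15*a + 56)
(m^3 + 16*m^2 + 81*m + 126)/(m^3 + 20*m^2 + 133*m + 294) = (m + 3)/(m + 7)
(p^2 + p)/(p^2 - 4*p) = (p + 1)/(p - 4)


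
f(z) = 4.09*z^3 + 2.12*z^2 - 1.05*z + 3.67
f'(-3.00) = 96.66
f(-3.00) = -84.53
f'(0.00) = -1.05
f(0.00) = 3.67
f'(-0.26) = -1.32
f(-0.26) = 4.01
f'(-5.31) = 322.40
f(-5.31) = -543.34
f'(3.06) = 126.82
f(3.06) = 137.50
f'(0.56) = 5.17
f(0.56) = 4.47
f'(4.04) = 216.35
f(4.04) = 303.72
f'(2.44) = 82.35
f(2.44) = 73.14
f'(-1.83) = 32.28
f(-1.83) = -12.37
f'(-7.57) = 669.98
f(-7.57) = -1641.13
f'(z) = 12.27*z^2 + 4.24*z - 1.05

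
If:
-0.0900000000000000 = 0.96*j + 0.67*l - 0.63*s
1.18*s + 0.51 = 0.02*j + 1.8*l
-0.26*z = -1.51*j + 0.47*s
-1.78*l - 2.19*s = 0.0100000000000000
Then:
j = -0.32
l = 0.19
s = -0.16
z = -1.61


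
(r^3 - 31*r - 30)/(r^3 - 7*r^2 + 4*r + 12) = (r + 5)/(r - 2)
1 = 1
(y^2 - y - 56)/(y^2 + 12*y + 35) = (y - 8)/(y + 5)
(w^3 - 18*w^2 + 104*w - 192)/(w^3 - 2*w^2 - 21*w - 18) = (w^2 - 12*w + 32)/(w^2 + 4*w + 3)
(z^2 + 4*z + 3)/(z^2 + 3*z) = (z + 1)/z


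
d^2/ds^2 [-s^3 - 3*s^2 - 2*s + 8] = -6*s - 6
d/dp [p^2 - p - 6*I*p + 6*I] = 2*p - 1 - 6*I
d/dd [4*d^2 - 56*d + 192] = 8*d - 56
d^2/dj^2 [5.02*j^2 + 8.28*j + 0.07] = 10.0400000000000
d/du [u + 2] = 1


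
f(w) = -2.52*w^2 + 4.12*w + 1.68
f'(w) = 4.12 - 5.04*w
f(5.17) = -44.38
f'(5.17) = -21.94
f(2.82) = -6.74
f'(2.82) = -10.09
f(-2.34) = -21.76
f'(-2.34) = 15.91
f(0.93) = 3.33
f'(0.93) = -0.57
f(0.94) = 3.33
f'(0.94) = -0.62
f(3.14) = -10.23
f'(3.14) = -11.71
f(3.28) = -11.92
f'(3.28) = -12.41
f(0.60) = 3.24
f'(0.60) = 1.10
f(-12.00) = -410.64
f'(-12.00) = 64.60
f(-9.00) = -239.52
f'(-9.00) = 49.48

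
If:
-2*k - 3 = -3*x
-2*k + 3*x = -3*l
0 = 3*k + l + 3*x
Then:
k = -2/5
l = -1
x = 11/15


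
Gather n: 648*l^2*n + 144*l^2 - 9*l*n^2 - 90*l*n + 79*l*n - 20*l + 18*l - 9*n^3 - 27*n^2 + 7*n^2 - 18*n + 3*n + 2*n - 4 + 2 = 144*l^2 - 2*l - 9*n^3 + n^2*(-9*l - 20) + n*(648*l^2 - 11*l - 13) - 2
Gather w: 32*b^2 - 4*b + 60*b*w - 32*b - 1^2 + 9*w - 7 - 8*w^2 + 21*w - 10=32*b^2 - 36*b - 8*w^2 + w*(60*b + 30) - 18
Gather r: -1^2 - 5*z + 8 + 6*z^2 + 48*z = 6*z^2 + 43*z + 7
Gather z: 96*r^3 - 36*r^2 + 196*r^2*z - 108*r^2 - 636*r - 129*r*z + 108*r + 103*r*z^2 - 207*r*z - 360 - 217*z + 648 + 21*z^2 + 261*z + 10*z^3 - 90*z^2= 96*r^3 - 144*r^2 - 528*r + 10*z^3 + z^2*(103*r - 69) + z*(196*r^2 - 336*r + 44) + 288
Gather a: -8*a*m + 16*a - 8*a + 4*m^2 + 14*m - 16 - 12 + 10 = a*(8 - 8*m) + 4*m^2 + 14*m - 18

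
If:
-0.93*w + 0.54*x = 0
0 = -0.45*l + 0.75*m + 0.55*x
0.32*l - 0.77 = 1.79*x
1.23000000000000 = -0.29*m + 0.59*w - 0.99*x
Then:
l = -4.14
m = -1.63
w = -0.68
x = -1.17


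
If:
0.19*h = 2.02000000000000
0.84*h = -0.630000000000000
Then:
No Solution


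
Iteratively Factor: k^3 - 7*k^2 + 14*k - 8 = (k - 2)*(k^2 - 5*k + 4) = (k - 4)*(k - 2)*(k - 1)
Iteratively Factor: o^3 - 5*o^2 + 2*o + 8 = (o + 1)*(o^2 - 6*o + 8) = (o - 2)*(o + 1)*(o - 4)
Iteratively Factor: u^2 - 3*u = (u - 3)*(u)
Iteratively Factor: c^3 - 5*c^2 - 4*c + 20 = (c + 2)*(c^2 - 7*c + 10) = (c - 5)*(c + 2)*(c - 2)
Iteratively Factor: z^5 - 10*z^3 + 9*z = (z - 1)*(z^4 + z^3 - 9*z^2 - 9*z) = z*(z - 1)*(z^3 + z^2 - 9*z - 9) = z*(z - 1)*(z + 3)*(z^2 - 2*z - 3) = z*(z - 3)*(z - 1)*(z + 3)*(z + 1)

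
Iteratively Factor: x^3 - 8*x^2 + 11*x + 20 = (x - 4)*(x^2 - 4*x - 5) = (x - 5)*(x - 4)*(x + 1)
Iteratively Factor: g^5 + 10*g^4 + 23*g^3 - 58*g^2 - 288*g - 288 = (g + 3)*(g^4 + 7*g^3 + 2*g^2 - 64*g - 96) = (g + 3)*(g + 4)*(g^3 + 3*g^2 - 10*g - 24) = (g + 3)*(g + 4)^2*(g^2 - g - 6) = (g - 3)*(g + 3)*(g + 4)^2*(g + 2)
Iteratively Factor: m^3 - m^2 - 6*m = (m - 3)*(m^2 + 2*m) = m*(m - 3)*(m + 2)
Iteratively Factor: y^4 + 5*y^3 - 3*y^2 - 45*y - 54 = (y - 3)*(y^3 + 8*y^2 + 21*y + 18) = (y - 3)*(y + 3)*(y^2 + 5*y + 6) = (y - 3)*(y + 3)^2*(y + 2)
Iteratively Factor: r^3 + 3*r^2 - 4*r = (r - 1)*(r^2 + 4*r) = (r - 1)*(r + 4)*(r)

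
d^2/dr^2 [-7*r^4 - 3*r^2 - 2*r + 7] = -84*r^2 - 6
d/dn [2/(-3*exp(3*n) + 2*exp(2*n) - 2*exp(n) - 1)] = (18*exp(2*n) - 8*exp(n) + 4)*exp(n)/(3*exp(3*n) - 2*exp(2*n) + 2*exp(n) + 1)^2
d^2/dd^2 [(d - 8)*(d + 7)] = 2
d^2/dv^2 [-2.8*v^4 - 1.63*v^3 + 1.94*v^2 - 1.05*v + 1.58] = -33.6*v^2 - 9.78*v + 3.88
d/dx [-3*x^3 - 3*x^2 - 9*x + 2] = -9*x^2 - 6*x - 9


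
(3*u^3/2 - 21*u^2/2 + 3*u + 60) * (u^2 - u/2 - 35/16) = 3*u^5/2 - 45*u^4/4 + 159*u^3/32 + 2607*u^2/32 - 585*u/16 - 525/4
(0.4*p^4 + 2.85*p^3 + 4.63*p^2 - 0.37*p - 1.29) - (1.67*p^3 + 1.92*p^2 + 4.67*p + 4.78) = 0.4*p^4 + 1.18*p^3 + 2.71*p^2 - 5.04*p - 6.07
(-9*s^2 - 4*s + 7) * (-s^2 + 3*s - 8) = 9*s^4 - 23*s^3 + 53*s^2 + 53*s - 56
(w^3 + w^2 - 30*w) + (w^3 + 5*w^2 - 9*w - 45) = 2*w^3 + 6*w^2 - 39*w - 45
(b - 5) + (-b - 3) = -8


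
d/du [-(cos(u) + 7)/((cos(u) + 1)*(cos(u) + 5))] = (sin(u)^2 - 14*cos(u) - 38)*sin(u)/((cos(u) + 1)^2*(cos(u) + 5)^2)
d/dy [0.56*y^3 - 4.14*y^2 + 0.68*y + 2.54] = 1.68*y^2 - 8.28*y + 0.68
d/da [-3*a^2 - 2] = -6*a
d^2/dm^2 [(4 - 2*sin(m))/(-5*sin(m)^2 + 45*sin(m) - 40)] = 2*(-sin(m)^4 - 2*sin(m)^3 - 6*sin(m)^2 + 8*sin(m) + 148)/(5*(sin(m) - 8)^3*(sin(m) - 1)^2)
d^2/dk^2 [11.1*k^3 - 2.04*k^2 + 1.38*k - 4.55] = 66.6*k - 4.08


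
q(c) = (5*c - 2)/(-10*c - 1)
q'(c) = 5/(-10*c - 1) + 10*(5*c - 2)/(-10*c - 1)^2 = -25/(10*c + 1)^2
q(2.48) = -0.40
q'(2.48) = -0.04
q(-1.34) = -0.70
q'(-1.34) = -0.16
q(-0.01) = 2.28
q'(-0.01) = -30.86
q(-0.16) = -4.67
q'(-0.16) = -69.44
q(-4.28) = -0.56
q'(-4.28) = -0.01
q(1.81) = -0.37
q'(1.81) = -0.07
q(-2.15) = -0.62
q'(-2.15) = -0.06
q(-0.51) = -1.11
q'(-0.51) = -1.49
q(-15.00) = -0.52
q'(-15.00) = 0.00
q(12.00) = -0.48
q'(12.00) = 0.00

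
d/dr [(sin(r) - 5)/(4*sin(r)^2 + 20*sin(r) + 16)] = (10*sin(r) + cos(r)^2 + 28)*cos(r)/(4*(sin(r)^2 + 5*sin(r) + 4)^2)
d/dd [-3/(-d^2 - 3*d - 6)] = 3*(-2*d - 3)/(d^2 + 3*d + 6)^2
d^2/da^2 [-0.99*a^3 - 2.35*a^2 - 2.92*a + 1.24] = -5.94*a - 4.7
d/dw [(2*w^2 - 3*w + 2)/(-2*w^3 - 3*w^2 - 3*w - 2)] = (4*w^4 - 12*w^3 - 3*w^2 + 4*w + 12)/(4*w^6 + 12*w^5 + 21*w^4 + 26*w^3 + 21*w^2 + 12*w + 4)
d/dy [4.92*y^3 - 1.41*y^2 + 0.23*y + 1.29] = 14.76*y^2 - 2.82*y + 0.23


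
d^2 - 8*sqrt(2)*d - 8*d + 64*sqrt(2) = (d - 8)*(d - 8*sqrt(2))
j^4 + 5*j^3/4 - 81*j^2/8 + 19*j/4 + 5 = (j - 2)*(j - 5/4)*(j + 1/2)*(j + 4)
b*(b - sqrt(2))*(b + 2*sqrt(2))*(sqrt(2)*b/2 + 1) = sqrt(2)*b^4/2 + 2*b^3 - sqrt(2)*b^2 - 4*b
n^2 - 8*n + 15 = (n - 5)*(n - 3)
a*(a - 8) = a^2 - 8*a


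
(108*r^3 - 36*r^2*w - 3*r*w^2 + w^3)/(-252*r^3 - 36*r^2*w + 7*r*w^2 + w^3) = (-3*r + w)/(7*r + w)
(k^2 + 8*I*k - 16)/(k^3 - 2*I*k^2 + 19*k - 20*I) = (k + 4*I)/(k^2 - 6*I*k - 5)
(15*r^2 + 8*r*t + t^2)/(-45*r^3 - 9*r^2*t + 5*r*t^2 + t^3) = -1/(3*r - t)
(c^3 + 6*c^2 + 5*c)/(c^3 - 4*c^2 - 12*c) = (c^2 + 6*c + 5)/(c^2 - 4*c - 12)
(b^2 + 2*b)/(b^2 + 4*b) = (b + 2)/(b + 4)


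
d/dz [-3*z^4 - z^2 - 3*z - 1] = -12*z^3 - 2*z - 3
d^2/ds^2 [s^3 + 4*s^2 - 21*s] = 6*s + 8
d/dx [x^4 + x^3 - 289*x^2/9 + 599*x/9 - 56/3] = 4*x^3 + 3*x^2 - 578*x/9 + 599/9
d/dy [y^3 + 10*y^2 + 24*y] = 3*y^2 + 20*y + 24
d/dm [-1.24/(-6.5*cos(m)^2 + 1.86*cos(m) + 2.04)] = (16.12*cos(m) - 2.3064)*sin(m)/(-6.5*cos(m)^2 + 1.86*cos(m) + 2.04)^2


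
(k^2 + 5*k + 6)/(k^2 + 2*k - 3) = (k + 2)/(k - 1)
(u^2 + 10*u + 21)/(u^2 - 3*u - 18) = (u + 7)/(u - 6)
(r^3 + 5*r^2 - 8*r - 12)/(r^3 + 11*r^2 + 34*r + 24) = (r - 2)/(r + 4)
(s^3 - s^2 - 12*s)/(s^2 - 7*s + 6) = s*(s^2 - s - 12)/(s^2 - 7*s + 6)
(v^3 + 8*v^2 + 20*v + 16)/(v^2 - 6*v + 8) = (v^3 + 8*v^2 + 20*v + 16)/(v^2 - 6*v + 8)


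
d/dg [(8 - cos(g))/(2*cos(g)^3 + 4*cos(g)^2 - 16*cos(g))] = (-cos(g)^3 + 11*cos(g)^2 + 16*cos(g) - 32)*sin(g)/((cos(g) - 2)^2*(cos(g) + 4)^2*cos(g)^2)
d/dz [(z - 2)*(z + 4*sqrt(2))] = 2*z - 2 + 4*sqrt(2)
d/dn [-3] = 0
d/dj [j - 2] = 1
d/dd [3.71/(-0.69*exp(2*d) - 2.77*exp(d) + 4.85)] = (5.1198*exp(d) + 10.2767)*exp(d)/(0.69*exp(2*d) + 2.77*exp(d) - 4.85)^2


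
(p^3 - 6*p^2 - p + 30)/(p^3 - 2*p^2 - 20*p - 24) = (p^2 - 8*p + 15)/(p^2 - 4*p - 12)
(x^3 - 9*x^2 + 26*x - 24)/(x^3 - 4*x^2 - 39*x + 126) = (x^2 - 6*x + 8)/(x^2 - x - 42)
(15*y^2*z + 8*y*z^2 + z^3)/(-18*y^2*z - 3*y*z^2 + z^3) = (-5*y - z)/(6*y - z)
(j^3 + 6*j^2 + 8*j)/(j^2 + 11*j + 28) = j*(j + 2)/(j + 7)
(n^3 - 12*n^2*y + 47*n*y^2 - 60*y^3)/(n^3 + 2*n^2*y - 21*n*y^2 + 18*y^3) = (-n^2 + 9*n*y - 20*y^2)/(-n^2 - 5*n*y + 6*y^2)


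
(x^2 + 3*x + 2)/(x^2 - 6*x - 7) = (x + 2)/(x - 7)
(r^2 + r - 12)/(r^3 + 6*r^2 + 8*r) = (r - 3)/(r*(r + 2))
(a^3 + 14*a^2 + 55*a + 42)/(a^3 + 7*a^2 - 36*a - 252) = (a + 1)/(a - 6)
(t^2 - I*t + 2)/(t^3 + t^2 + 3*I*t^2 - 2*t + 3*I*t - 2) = (t - 2*I)/(t^2 + t*(1 + 2*I) + 2*I)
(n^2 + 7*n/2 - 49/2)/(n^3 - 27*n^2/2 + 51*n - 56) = (n + 7)/(n^2 - 10*n + 16)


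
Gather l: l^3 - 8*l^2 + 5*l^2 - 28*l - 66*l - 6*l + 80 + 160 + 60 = l^3 - 3*l^2 - 100*l + 300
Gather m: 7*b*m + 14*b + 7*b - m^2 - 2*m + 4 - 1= 21*b - m^2 + m*(7*b - 2) + 3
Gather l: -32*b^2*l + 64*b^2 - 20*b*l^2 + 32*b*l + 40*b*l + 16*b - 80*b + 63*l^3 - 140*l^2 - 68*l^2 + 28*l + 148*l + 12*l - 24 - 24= 64*b^2 - 64*b + 63*l^3 + l^2*(-20*b - 208) + l*(-32*b^2 + 72*b + 188) - 48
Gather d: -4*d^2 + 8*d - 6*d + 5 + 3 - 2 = -4*d^2 + 2*d + 6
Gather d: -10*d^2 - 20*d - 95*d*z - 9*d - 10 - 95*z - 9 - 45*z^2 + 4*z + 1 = -10*d^2 + d*(-95*z - 29) - 45*z^2 - 91*z - 18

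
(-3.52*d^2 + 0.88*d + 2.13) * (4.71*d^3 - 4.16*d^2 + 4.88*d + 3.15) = -16.5792*d^5 + 18.788*d^4 - 10.8061*d^3 - 15.6544*d^2 + 13.1664*d + 6.7095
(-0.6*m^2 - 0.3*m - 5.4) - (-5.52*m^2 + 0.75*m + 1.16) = 4.92*m^2 - 1.05*m - 6.56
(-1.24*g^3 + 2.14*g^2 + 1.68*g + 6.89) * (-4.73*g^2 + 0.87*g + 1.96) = 5.8652*g^5 - 11.201*g^4 - 8.515*g^3 - 26.9337*g^2 + 9.2871*g + 13.5044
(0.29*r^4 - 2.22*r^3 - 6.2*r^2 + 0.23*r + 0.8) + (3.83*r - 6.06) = 0.29*r^4 - 2.22*r^3 - 6.2*r^2 + 4.06*r - 5.26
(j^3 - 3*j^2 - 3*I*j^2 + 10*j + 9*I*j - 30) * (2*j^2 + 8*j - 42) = 2*j^5 + 2*j^4 - 6*I*j^4 - 46*j^3 - 6*I*j^3 + 146*j^2 + 198*I*j^2 - 660*j - 378*I*j + 1260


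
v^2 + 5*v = v*(v + 5)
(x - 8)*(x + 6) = x^2 - 2*x - 48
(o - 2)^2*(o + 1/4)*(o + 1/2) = o^4 - 13*o^3/4 + 9*o^2/8 + 5*o/2 + 1/2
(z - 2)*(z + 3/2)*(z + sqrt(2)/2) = z^3 - z^2/2 + sqrt(2)*z^2/2 - 3*z - sqrt(2)*z/4 - 3*sqrt(2)/2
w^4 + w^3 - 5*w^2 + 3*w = w*(w - 1)^2*(w + 3)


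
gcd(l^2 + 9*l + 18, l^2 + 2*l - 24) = l + 6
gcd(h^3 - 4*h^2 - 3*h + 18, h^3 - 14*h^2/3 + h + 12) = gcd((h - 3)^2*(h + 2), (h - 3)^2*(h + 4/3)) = h^2 - 6*h + 9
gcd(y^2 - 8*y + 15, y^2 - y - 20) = y - 5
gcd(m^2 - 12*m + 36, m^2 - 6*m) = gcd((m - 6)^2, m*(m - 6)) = m - 6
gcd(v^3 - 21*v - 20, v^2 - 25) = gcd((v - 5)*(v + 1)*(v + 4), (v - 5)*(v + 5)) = v - 5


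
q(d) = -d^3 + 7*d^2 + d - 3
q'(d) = -3*d^2 + 14*d + 1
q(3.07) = 37.11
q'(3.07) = 15.71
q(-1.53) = 15.44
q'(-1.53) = -27.44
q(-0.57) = -1.11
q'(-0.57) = -7.95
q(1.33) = 8.36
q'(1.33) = 14.31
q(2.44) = 26.59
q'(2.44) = 17.30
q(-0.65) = -0.42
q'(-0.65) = -9.37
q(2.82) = 33.06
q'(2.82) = 16.62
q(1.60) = 12.42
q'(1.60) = 15.72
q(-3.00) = 84.00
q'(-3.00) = -68.00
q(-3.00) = 84.00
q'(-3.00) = -68.00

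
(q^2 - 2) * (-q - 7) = -q^3 - 7*q^2 + 2*q + 14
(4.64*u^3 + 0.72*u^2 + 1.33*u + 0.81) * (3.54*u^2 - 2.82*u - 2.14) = 16.4256*u^5 - 10.536*u^4 - 7.2518*u^3 - 2.424*u^2 - 5.1304*u - 1.7334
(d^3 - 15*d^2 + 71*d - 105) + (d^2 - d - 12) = d^3 - 14*d^2 + 70*d - 117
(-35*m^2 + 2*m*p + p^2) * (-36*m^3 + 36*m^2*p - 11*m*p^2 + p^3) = 1260*m^5 - 1332*m^4*p + 421*m^3*p^2 - 21*m^2*p^3 - 9*m*p^4 + p^5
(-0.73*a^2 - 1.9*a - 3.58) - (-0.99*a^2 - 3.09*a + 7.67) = 0.26*a^2 + 1.19*a - 11.25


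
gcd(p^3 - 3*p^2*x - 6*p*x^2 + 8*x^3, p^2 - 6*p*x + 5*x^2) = -p + x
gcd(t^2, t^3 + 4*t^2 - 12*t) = t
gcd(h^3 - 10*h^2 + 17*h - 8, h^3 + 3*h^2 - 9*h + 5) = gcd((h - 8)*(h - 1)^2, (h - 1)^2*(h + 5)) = h^2 - 2*h + 1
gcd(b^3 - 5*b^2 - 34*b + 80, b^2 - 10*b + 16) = b^2 - 10*b + 16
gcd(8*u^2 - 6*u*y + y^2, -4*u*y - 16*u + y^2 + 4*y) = -4*u + y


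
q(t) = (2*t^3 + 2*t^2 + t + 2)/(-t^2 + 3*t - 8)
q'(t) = (2*t - 3)*(2*t^3 + 2*t^2 + t + 2)/(-t^2 + 3*t - 8)^2 + (6*t^2 + 4*t + 1)/(-t^2 + 3*t - 8)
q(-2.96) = 1.38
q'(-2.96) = -1.15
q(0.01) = -0.25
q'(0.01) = -0.22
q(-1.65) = 0.20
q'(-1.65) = -0.60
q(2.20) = -5.64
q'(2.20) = -4.96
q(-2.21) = 0.62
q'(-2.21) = -0.87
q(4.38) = -15.15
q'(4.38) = -3.30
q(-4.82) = 3.95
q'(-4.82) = -1.56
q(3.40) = -11.45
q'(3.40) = -4.32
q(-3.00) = 1.42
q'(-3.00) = -1.16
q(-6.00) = 5.87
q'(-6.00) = -1.69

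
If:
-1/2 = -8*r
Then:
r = 1/16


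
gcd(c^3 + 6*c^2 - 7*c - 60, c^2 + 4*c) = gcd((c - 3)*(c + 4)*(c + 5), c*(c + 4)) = c + 4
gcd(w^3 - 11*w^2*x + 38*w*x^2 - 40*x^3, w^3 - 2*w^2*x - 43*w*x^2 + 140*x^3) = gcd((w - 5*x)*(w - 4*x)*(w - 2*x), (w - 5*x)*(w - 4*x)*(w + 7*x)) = w^2 - 9*w*x + 20*x^2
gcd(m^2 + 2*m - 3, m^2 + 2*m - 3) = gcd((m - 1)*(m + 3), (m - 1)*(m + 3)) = m^2 + 2*m - 3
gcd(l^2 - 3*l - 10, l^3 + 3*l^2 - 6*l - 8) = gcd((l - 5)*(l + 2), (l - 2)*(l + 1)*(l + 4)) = 1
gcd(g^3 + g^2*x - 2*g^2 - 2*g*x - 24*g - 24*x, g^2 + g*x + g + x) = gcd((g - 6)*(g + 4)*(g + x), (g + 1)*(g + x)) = g + x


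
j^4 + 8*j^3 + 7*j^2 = j^2*(j + 1)*(j + 7)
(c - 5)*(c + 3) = c^2 - 2*c - 15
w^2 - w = w*(w - 1)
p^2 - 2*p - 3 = (p - 3)*(p + 1)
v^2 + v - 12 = (v - 3)*(v + 4)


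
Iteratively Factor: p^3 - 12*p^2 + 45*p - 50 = (p - 5)*(p^2 - 7*p + 10) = (p - 5)^2*(p - 2)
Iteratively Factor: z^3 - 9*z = (z)*(z^2 - 9) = z*(z - 3)*(z + 3)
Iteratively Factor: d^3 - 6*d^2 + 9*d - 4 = (d - 4)*(d^2 - 2*d + 1) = (d - 4)*(d - 1)*(d - 1)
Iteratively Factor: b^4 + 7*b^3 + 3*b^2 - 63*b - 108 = (b - 3)*(b^3 + 10*b^2 + 33*b + 36) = (b - 3)*(b + 4)*(b^2 + 6*b + 9) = (b - 3)*(b + 3)*(b + 4)*(b + 3)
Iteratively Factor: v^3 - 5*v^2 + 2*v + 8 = (v + 1)*(v^2 - 6*v + 8) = (v - 4)*(v + 1)*(v - 2)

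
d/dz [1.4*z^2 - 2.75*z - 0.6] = 2.8*z - 2.75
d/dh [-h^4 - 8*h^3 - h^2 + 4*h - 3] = -4*h^3 - 24*h^2 - 2*h + 4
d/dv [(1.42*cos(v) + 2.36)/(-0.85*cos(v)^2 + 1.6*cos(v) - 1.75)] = (-1.207*cos(v)^2 - 4.012*cos(v) + 6.261)*sin(v)/(0.7225*cos(v)^4 - 2.72*cos(v)^3 + 5.535*cos(v)^2 - 5.6*cos(v) + 3.0625)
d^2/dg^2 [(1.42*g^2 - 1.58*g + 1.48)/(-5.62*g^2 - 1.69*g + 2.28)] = (126.780456*g^3 - 389.641344*g^2 + 37.132464*g - 48.969656)/(177.504328*g^6 + 160.132908*g^5 - 167.88345*g^4 - 125.103095*g^3 + 68.1093*g^2 + 26.355888*g - 11.852352)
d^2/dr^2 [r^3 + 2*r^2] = 6*r + 4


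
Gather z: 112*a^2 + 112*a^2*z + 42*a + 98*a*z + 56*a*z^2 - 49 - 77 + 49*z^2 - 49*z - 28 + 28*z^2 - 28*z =112*a^2 + 42*a + z^2*(56*a + 77) + z*(112*a^2 + 98*a - 77) - 154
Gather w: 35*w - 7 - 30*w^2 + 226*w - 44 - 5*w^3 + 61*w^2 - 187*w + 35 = -5*w^3 + 31*w^2 + 74*w - 16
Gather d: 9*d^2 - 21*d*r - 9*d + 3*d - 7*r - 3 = 9*d^2 + d*(-21*r - 6) - 7*r - 3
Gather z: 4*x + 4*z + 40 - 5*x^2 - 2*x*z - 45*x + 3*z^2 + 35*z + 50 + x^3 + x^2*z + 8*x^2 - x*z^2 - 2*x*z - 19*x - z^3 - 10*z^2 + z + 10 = x^3 + 3*x^2 - 60*x - z^3 + z^2*(-x - 7) + z*(x^2 - 4*x + 40) + 100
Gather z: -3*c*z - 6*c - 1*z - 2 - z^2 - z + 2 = -6*c - z^2 + z*(-3*c - 2)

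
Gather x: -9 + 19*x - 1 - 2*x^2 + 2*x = -2*x^2 + 21*x - 10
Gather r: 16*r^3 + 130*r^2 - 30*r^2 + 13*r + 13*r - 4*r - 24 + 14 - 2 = 16*r^3 + 100*r^2 + 22*r - 12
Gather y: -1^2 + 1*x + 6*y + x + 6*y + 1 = 2*x + 12*y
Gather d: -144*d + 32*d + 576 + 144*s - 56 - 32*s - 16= -112*d + 112*s + 504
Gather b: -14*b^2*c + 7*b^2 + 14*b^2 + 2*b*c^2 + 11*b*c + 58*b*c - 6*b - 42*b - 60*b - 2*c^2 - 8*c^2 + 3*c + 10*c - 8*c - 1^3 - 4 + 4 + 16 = b^2*(21 - 14*c) + b*(2*c^2 + 69*c - 108) - 10*c^2 + 5*c + 15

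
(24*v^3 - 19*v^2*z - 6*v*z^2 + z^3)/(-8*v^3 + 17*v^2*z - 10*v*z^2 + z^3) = (3*v + z)/(-v + z)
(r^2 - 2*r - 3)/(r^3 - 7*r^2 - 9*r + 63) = (r + 1)/(r^2 - 4*r - 21)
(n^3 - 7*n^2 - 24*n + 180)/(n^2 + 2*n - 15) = (n^2 - 12*n + 36)/(n - 3)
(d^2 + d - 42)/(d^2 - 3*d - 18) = (d + 7)/(d + 3)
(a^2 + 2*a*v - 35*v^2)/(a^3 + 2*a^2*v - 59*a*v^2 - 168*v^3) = (-a + 5*v)/(-a^2 + 5*a*v + 24*v^2)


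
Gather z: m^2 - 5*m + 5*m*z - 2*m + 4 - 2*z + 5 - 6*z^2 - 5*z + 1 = m^2 - 7*m - 6*z^2 + z*(5*m - 7) + 10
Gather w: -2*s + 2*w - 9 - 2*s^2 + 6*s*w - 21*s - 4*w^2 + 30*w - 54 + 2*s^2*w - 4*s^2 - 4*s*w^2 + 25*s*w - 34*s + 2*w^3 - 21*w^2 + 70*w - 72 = -6*s^2 - 57*s + 2*w^3 + w^2*(-4*s - 25) + w*(2*s^2 + 31*s + 102) - 135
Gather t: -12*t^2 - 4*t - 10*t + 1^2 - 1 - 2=-12*t^2 - 14*t - 2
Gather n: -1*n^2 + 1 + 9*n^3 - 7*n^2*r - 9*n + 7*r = 9*n^3 + n^2*(-7*r - 1) - 9*n + 7*r + 1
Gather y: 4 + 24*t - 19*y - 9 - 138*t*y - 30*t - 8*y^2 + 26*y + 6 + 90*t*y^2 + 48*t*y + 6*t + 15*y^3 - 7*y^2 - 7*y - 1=-90*t*y + 15*y^3 + y^2*(90*t - 15)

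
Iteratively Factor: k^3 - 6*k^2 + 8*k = (k - 2)*(k^2 - 4*k) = (k - 4)*(k - 2)*(k)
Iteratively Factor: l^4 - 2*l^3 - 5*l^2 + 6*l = (l)*(l^3 - 2*l^2 - 5*l + 6) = l*(l + 2)*(l^2 - 4*l + 3) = l*(l - 1)*(l + 2)*(l - 3)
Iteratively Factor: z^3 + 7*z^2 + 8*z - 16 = (z - 1)*(z^2 + 8*z + 16) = (z - 1)*(z + 4)*(z + 4)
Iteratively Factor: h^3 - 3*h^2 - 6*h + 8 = (h - 4)*(h^2 + h - 2) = (h - 4)*(h + 2)*(h - 1)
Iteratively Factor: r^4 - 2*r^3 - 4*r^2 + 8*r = (r)*(r^3 - 2*r^2 - 4*r + 8) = r*(r - 2)*(r^2 - 4) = r*(r - 2)^2*(r + 2)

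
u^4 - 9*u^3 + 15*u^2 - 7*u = u*(u - 7)*(u - 1)^2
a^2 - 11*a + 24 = (a - 8)*(a - 3)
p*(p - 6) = p^2 - 6*p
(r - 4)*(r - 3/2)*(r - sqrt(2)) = r^3 - 11*r^2/2 - sqrt(2)*r^2 + 6*r + 11*sqrt(2)*r/2 - 6*sqrt(2)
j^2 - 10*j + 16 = (j - 8)*(j - 2)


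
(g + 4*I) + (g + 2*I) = 2*g + 6*I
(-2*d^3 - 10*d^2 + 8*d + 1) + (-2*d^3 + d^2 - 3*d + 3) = -4*d^3 - 9*d^2 + 5*d + 4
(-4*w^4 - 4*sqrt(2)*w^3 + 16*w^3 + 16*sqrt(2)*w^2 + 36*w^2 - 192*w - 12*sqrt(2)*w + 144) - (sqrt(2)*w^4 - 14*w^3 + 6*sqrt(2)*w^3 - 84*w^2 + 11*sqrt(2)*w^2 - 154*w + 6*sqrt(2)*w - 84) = -4*w^4 - sqrt(2)*w^4 - 10*sqrt(2)*w^3 + 30*w^3 + 5*sqrt(2)*w^2 + 120*w^2 - 38*w - 18*sqrt(2)*w + 228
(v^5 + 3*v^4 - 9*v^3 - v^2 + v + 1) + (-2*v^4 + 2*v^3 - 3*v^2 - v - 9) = v^5 + v^4 - 7*v^3 - 4*v^2 - 8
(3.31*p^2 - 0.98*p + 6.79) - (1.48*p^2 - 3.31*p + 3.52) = 1.83*p^2 + 2.33*p + 3.27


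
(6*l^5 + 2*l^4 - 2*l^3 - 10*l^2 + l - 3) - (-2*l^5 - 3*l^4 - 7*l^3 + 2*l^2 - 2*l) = 8*l^5 + 5*l^4 + 5*l^3 - 12*l^2 + 3*l - 3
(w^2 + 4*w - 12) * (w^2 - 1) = w^4 + 4*w^3 - 13*w^2 - 4*w + 12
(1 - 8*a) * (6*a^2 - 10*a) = -48*a^3 + 86*a^2 - 10*a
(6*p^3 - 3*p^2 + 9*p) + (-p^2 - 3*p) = 6*p^3 - 4*p^2 + 6*p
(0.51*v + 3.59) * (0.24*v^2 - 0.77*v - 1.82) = 0.1224*v^3 + 0.4689*v^2 - 3.6925*v - 6.5338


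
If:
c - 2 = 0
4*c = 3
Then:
No Solution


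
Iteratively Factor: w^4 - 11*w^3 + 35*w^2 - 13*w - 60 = (w - 5)*(w^3 - 6*w^2 + 5*w + 12) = (w - 5)*(w - 4)*(w^2 - 2*w - 3) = (w - 5)*(w - 4)*(w + 1)*(w - 3)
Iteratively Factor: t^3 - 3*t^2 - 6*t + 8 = (t - 4)*(t^2 + t - 2) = (t - 4)*(t - 1)*(t + 2)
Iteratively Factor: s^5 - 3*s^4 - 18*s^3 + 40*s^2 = (s)*(s^4 - 3*s^3 - 18*s^2 + 40*s) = s*(s - 2)*(s^3 - s^2 - 20*s) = s^2*(s - 2)*(s^2 - s - 20) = s^2*(s - 2)*(s + 4)*(s - 5)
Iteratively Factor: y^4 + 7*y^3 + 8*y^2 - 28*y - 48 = (y + 3)*(y^3 + 4*y^2 - 4*y - 16) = (y + 3)*(y + 4)*(y^2 - 4) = (y + 2)*(y + 3)*(y + 4)*(y - 2)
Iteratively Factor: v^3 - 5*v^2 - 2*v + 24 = (v + 2)*(v^2 - 7*v + 12) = (v - 4)*(v + 2)*(v - 3)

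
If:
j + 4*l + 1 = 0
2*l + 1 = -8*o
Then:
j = 16*o + 1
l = -4*o - 1/2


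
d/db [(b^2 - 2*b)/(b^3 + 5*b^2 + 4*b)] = (-b^2 + 4*b + 14)/(b^4 + 10*b^3 + 33*b^2 + 40*b + 16)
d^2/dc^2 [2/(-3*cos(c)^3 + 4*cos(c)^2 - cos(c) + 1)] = 2*((-13*cos(c) + 32*cos(2*c) - 27*cos(3*c))*(3*cos(c)^3 - 4*cos(c)^2 + cos(c) - 1)/4 - 2*(9*cos(c)^2 - 8*cos(c) + 1)^2*sin(c)^2)/(3*cos(c)^3 - 4*cos(c)^2 + cos(c) - 1)^3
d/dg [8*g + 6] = 8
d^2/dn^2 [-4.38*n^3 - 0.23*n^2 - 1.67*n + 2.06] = -26.28*n - 0.46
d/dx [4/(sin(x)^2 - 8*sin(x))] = 8*(4 - sin(x))*cos(x)/((sin(x) - 8)^2*sin(x)^2)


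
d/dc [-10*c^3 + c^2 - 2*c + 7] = -30*c^2 + 2*c - 2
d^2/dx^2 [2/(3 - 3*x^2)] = 4*(-3*x^2 - 1)/(3*(x^2 - 1)^3)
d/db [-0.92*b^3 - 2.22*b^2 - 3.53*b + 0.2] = -2.76*b^2 - 4.44*b - 3.53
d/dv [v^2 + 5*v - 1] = 2*v + 5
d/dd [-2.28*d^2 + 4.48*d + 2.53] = 4.48 - 4.56*d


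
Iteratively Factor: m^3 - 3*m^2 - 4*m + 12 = (m - 3)*(m^2 - 4) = (m - 3)*(m + 2)*(m - 2)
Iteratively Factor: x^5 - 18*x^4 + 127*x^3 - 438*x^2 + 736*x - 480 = (x - 3)*(x^4 - 15*x^3 + 82*x^2 - 192*x + 160) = (x - 5)*(x - 3)*(x^3 - 10*x^2 + 32*x - 32) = (x - 5)*(x - 3)*(x - 2)*(x^2 - 8*x + 16) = (x - 5)*(x - 4)*(x - 3)*(x - 2)*(x - 4)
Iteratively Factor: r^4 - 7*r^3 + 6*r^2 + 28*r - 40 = (r - 5)*(r^3 - 2*r^2 - 4*r + 8) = (r - 5)*(r + 2)*(r^2 - 4*r + 4) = (r - 5)*(r - 2)*(r + 2)*(r - 2)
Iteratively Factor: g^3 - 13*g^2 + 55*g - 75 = (g - 5)*(g^2 - 8*g + 15) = (g - 5)^2*(g - 3)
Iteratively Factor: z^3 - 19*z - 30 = (z + 2)*(z^2 - 2*z - 15) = (z - 5)*(z + 2)*(z + 3)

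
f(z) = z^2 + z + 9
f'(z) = 2*z + 1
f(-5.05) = 29.45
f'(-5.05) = -9.10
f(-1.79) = 10.41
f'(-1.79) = -2.58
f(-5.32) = 31.98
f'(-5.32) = -9.64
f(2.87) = 20.11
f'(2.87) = 6.74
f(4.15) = 30.37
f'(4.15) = 9.30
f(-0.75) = 8.81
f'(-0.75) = -0.50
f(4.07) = 29.63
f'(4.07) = 9.14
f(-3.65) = 18.67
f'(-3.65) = -6.30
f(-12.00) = 141.00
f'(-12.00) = -23.00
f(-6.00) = 39.00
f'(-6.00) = -11.00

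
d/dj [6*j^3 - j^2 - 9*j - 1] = 18*j^2 - 2*j - 9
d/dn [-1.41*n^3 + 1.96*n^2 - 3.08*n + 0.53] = -4.23*n^2 + 3.92*n - 3.08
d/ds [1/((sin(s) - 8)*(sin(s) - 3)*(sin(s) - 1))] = (-3*sin(s)^2 + 24*sin(s) - 35)*cos(s)/((sin(s) - 8)^2*(sin(s) - 3)^2*(sin(s) - 1)^2)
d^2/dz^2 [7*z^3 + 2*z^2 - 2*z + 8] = 42*z + 4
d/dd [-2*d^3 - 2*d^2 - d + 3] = -6*d^2 - 4*d - 1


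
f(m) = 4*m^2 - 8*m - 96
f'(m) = 8*m - 8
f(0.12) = -96.90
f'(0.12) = -7.04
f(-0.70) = -88.44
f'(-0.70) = -13.60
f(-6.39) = 118.45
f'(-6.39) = -59.12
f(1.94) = -96.47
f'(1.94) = 7.52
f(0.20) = -97.44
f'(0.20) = -6.40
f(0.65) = -99.51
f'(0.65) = -2.80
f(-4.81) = 35.02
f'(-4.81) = -46.48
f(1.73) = -97.87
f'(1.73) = 5.84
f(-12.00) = 576.00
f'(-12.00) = -104.00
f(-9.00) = 300.00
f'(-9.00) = -80.00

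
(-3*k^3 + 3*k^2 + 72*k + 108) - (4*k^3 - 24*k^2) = -7*k^3 + 27*k^2 + 72*k + 108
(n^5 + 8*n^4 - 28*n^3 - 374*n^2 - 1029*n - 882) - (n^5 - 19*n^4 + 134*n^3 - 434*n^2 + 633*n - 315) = 27*n^4 - 162*n^3 + 60*n^2 - 1662*n - 567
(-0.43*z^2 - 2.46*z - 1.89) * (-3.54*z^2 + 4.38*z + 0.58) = 1.5222*z^4 + 6.825*z^3 - 4.3336*z^2 - 9.705*z - 1.0962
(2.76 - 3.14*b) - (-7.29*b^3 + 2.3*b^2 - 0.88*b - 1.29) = 7.29*b^3 - 2.3*b^2 - 2.26*b + 4.05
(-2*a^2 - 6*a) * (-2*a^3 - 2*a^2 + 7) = 4*a^5 + 16*a^4 + 12*a^3 - 14*a^2 - 42*a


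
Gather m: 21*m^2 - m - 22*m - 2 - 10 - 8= 21*m^2 - 23*m - 20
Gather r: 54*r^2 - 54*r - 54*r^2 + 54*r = 0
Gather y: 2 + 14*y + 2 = 14*y + 4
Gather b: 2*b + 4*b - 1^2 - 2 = 6*b - 3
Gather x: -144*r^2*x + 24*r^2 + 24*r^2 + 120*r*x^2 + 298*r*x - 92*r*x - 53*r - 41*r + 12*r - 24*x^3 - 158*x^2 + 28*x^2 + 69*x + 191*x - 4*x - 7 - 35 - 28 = 48*r^2 - 82*r - 24*x^3 + x^2*(120*r - 130) + x*(-144*r^2 + 206*r + 256) - 70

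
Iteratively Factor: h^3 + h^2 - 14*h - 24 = (h - 4)*(h^2 + 5*h + 6) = (h - 4)*(h + 3)*(h + 2)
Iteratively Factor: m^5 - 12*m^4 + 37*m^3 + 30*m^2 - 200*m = (m - 4)*(m^4 - 8*m^3 + 5*m^2 + 50*m) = (m - 4)*(m + 2)*(m^3 - 10*m^2 + 25*m) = (m - 5)*(m - 4)*(m + 2)*(m^2 - 5*m) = (m - 5)^2*(m - 4)*(m + 2)*(m)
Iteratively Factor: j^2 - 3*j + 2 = (j - 2)*(j - 1)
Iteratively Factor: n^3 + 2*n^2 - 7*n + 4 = (n - 1)*(n^2 + 3*n - 4) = (n - 1)*(n + 4)*(n - 1)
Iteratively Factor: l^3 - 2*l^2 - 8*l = (l)*(l^2 - 2*l - 8) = l*(l - 4)*(l + 2)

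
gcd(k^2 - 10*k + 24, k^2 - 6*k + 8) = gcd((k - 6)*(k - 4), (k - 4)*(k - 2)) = k - 4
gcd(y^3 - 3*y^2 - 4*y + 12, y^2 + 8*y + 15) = 1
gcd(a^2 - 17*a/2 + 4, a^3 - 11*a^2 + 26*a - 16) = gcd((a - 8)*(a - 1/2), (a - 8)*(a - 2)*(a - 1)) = a - 8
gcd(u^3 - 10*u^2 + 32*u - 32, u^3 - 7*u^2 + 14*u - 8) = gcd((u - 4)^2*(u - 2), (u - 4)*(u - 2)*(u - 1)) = u^2 - 6*u + 8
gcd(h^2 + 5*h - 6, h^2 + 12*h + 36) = h + 6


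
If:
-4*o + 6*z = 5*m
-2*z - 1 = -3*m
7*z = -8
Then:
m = -3/7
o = -33/28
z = -8/7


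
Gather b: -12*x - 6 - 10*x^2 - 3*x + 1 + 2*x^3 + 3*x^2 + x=2*x^3 - 7*x^2 - 14*x - 5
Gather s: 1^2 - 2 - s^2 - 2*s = -s^2 - 2*s - 1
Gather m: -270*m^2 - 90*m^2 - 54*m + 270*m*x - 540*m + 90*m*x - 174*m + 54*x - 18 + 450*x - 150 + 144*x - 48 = -360*m^2 + m*(360*x - 768) + 648*x - 216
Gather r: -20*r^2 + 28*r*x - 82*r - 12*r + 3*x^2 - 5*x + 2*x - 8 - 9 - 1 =-20*r^2 + r*(28*x - 94) + 3*x^2 - 3*x - 18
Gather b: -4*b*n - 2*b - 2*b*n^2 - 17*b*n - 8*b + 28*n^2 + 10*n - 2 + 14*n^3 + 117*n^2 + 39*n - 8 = b*(-2*n^2 - 21*n - 10) + 14*n^3 + 145*n^2 + 49*n - 10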